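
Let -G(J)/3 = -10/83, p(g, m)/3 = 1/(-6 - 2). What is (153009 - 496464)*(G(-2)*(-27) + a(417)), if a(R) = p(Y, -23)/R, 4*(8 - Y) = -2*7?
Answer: 309385294365/92296 ≈ 3.3521e+6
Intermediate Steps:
Y = 23/2 (Y = 8 - (-1)*7/2 = 8 - ¼*(-14) = 8 + 7/2 = 23/2 ≈ 11.500)
p(g, m) = -3/8 (p(g, m) = 3/(-6 - 2) = 3/(-8) = 3*(-⅛) = -3/8)
G(J) = 30/83 (G(J) = -(-30)/83 = -3*(-10/83) = 30/83)
a(R) = -3/(8*R)
(153009 - 496464)*(G(-2)*(-27) + a(417)) = (153009 - 496464)*((30/83)*(-27) - 3/8/417) = -343455*(-810/83 - 3/8*1/417) = -343455*(-810/83 - 1/1112) = -343455*(-900803/92296) = 309385294365/92296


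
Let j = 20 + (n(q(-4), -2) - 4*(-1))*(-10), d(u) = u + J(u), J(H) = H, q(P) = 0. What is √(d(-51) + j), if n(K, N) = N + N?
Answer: I*√82 ≈ 9.0554*I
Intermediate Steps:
n(K, N) = 2*N
d(u) = 2*u (d(u) = u + u = 2*u)
j = 20 (j = 20 + (2*(-2) - 4*(-1))*(-10) = 20 + (-4 + 4)*(-10) = 20 + 0*(-10) = 20 + 0 = 20)
√(d(-51) + j) = √(2*(-51) + 20) = √(-102 + 20) = √(-82) = I*√82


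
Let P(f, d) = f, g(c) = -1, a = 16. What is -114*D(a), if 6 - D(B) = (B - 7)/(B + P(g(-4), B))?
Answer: -3078/5 ≈ -615.60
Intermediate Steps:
D(B) = 6 - (-7 + B)/(-1 + B) (D(B) = 6 - (B - 7)/(B - 1) = 6 - (-7 + B)/(-1 + B))
-114*D(a) = -114*(1 + 5*16)/(-1 + 16) = -114*(1 + 80)/15 = -38*81/5 = -114*27/5 = -3078/5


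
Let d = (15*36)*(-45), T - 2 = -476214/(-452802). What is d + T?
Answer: -1833617797/75467 ≈ -24297.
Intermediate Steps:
T = 230303/75467 (T = 2 - 476214/(-452802) = 2 - 476214*(-1/452802) = 2 + 79369/75467 = 230303/75467 ≈ 3.0517)
d = -24300 (d = 540*(-45) = -24300)
d + T = -24300 + 230303/75467 = -1833617797/75467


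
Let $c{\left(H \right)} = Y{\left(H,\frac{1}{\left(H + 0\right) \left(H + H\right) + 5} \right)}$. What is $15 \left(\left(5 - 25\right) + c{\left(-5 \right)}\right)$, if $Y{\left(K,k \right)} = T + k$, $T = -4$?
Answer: $- \frac{3957}{11} \approx -359.73$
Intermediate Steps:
$Y{\left(K,k \right)} = -4 + k$
$c{\left(H \right)} = -4 + \frac{1}{5 + 2 H^{2}}$ ($c{\left(H \right)} = -4 + \frac{1}{\left(H + 0\right) \left(H + H\right) + 5} = -4 + \frac{1}{H 2 H + 5} = -4 + \frac{1}{2 H^{2} + 5} = -4 + \frac{1}{5 + 2 H^{2}}$)
$15 \left(\left(5 - 25\right) + c{\left(-5 \right)}\right) = 15 \left(\left(5 - 25\right) + \frac{-19 - 8 \left(-5\right)^{2}}{5 + 2 \left(-5\right)^{2}}\right) = 15 \left(\left(5 - 25\right) + \frac{-19 - 200}{5 + 2 \cdot 25}\right) = 15 \left(-20 + \frac{-19 - 200}{5 + 50}\right) = 15 \left(-20 + \frac{1}{55} \left(-219\right)\right) = 15 \left(-20 - \frac{219}{55}\right) = 15 \left(- \frac{1319}{55}\right) = - \frac{3957}{11}$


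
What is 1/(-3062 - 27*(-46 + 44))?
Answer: -1/3008 ≈ -0.00033245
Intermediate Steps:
1/(-3062 - 27*(-46 + 44)) = 1/(-3062 - 27*(-2)) = 1/(-3062 + 54) = 1/(-3008) = -1/3008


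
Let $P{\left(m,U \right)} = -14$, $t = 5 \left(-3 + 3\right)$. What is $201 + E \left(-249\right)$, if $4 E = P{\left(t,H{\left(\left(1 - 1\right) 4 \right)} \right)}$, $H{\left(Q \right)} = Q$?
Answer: $\frac{2145}{2} \approx 1072.5$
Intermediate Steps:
$t = 0$ ($t = 5 \cdot 0 = 0$)
$E = - \frac{7}{2}$ ($E = \frac{1}{4} \left(-14\right) = - \frac{7}{2} \approx -3.5$)
$201 + E \left(-249\right) = 201 - - \frac{1743}{2} = 201 + \frac{1743}{2} = \frac{2145}{2}$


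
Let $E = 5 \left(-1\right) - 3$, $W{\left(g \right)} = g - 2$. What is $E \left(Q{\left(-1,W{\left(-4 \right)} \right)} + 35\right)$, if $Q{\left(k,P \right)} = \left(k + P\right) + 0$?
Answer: $-224$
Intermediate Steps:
$W{\left(g \right)} = -2 + g$
$Q{\left(k,P \right)} = P + k$ ($Q{\left(k,P \right)} = \left(P + k\right) + 0 = P + k$)
$E = -8$ ($E = -5 - 3 = -8$)
$E \left(Q{\left(-1,W{\left(-4 \right)} \right)} + 35\right) = - 8 \left(\left(\left(-2 - 4\right) - 1\right) + 35\right) = - 8 \left(\left(-6 - 1\right) + 35\right) = - 8 \left(-7 + 35\right) = \left(-8\right) 28 = -224$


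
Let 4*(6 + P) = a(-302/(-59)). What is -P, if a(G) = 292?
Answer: -67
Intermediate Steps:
P = 67 (P = -6 + (¼)*292 = -6 + 73 = 67)
-P = -1*67 = -67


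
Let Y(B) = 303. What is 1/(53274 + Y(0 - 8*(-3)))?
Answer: 1/53577 ≈ 1.8665e-5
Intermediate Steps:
1/(53274 + Y(0 - 8*(-3))) = 1/(53274 + 303) = 1/53577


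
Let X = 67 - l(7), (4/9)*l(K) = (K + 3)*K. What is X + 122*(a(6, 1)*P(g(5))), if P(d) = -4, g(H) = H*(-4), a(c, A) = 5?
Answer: -5061/2 ≈ -2530.5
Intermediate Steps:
l(K) = 9*K*(3 + K)/4 (l(K) = 9*((K + 3)*K)/4 = 9*((3 + K)*K)/4 = 9*(K*(3 + K))/4 = 9*K*(3 + K)/4)
g(H) = -4*H
X = -181/2 (X = 67 - 9*7*(3 + 7)/4 = 67 - 9*7*10/4 = 67 - 1*315/2 = 67 - 315/2 = -181/2 ≈ -90.500)
X + 122*(a(6, 1)*P(g(5))) = -181/2 + 122*(5*(-4)) = -181/2 + 122*(-20) = -181/2 - 2440 = -5061/2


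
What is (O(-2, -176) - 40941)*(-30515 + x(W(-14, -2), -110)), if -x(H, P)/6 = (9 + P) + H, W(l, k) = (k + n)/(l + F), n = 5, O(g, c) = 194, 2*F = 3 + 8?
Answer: 20716467499/17 ≈ 1.2186e+9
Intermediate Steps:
F = 11/2 (F = (3 + 8)/2 = (½)*11 = 11/2 ≈ 5.5000)
W(l, k) = (5 + k)/(11/2 + l) (W(l, k) = (k + 5)/(l + 11/2) = (5 + k)/(11/2 + l))
x(H, P) = -54 - 6*H - 6*P (x(H, P) = -6*((9 + P) + H) = -6*(9 + H + P) = -54 - 6*H - 6*P)
(O(-2, -176) - 40941)*(-30515 + x(W(-14, -2), -110)) = (194 - 40941)*(-30515 + (-54 - 12*(5 - 2)/(11 + 2*(-14)) - 6*(-110))) = -40747*(-30515 + (-54 - 12*3/(11 - 28) + 660)) = -40747*(-30515 + (-54 - 12*3/(-17) + 660)) = -40747*(-30515 + (-54 - 12*(-1)*3/17 + 660)) = -40747*(-30515 + (-54 - 6*(-6/17) + 660)) = -40747*(-30515 + (-54 + 36/17 + 660)) = -40747*(-30515 + 10338/17) = -40747*(-508417/17) = 20716467499/17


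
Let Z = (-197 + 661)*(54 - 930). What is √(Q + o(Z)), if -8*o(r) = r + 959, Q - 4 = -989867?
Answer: I*√15026798/4 ≈ 969.11*I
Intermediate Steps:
Z = -406464 (Z = 464*(-876) = -406464)
Q = -989863 (Q = 4 - 989867 = -989863)
o(r) = -959/8 - r/8 (o(r) = -(r + 959)/8 = -(959 + r)/8 = -959/8 - r/8)
√(Q + o(Z)) = √(-989863 + (-959/8 - ⅛*(-406464))) = √(-989863 + (-959/8 + 50808)) = √(-989863 + 405505/8) = √(-7513399/8) = I*√15026798/4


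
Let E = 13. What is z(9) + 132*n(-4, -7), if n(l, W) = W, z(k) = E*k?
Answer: -807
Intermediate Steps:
z(k) = 13*k
z(9) + 132*n(-4, -7) = 13*9 + 132*(-7) = 117 - 924 = -807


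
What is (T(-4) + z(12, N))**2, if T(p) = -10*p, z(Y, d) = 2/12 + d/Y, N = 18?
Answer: 15625/9 ≈ 1736.1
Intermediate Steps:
z(Y, d) = 1/6 + d/Y (z(Y, d) = 2*(1/12) + d/Y = 1/6 + d/Y)
(T(-4) + z(12, N))**2 = (-10*(-4) + (18 + (1/6)*12)/12)**2 = (40 + (18 + 2)/12)**2 = (40 + (1/12)*20)**2 = (40 + 5/3)**2 = (125/3)**2 = 15625/9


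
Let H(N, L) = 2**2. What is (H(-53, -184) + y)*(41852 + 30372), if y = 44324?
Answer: 3201545472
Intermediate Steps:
H(N, L) = 4
(H(-53, -184) + y)*(41852 + 30372) = (4 + 44324)*(41852 + 30372) = 44328*72224 = 3201545472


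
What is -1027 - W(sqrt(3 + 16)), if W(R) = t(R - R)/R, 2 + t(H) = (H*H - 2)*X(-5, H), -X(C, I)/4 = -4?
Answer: -1027 + 34*sqrt(19)/19 ≈ -1019.2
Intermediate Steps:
X(C, I) = 16 (X(C, I) = -4*(-4) = 16)
t(H) = -34 + 16*H**2 (t(H) = -2 + (H*H - 2)*16 = -2 + (H**2 - 2)*16 = -2 + (-2 + H**2)*16 = -2 + (-32 + 16*H**2) = -34 + 16*H**2)
W(R) = -34/R (W(R) = (-34 + 16*(R - R)**2)/R = (-34 + 16*0**2)/R = (-34 + 16*0)/R = (-34 + 0)/R = -34/R)
-1027 - W(sqrt(3 + 16)) = -1027 - (-34)/(sqrt(3 + 16)) = -1027 - (-34)/(sqrt(19)) = -1027 - (-34)*sqrt(19)/19 = -1027 + 34*sqrt(19)/19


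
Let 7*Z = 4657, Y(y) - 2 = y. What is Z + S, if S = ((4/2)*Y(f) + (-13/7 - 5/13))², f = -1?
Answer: 5509715/8281 ≈ 665.34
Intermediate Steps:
Y(y) = 2 + y
Z = 4657/7 (Z = (⅐)*4657 = 4657/7 ≈ 665.29)
S = 484/8281 (S = ((4/2)*(2 - 1) + (-13/7 - 5/13))² = ((4*(½))*1 + (-13*⅐ - 5*1/13))² = (2*1 + (-13/7 - 5/13))² = (2 - 204/91)² = (-22/91)² = 484/8281 ≈ 0.058447)
Z + S = 4657/7 + 484/8281 = 5509715/8281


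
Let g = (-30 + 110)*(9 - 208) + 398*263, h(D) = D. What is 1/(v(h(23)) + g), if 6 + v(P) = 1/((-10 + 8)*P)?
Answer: 46/4082407 ≈ 1.1268e-5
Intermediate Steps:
v(P) = -6 - 1/(2*P) (v(P) = -6 + 1/((-10 + 8)*P) = -6 + 1/(-2*P) = -6 - 1/(2*P))
g = 88754 (g = 80*(-199) + 104674 = -15920 + 104674 = 88754)
1/(v(h(23)) + g) = 1/((-6 - ½/23) + 88754) = 1/((-6 - ½*1/23) + 88754) = 1/((-6 - 1/46) + 88754) = 1/(-277/46 + 88754) = 1/(4082407/46) = 46/4082407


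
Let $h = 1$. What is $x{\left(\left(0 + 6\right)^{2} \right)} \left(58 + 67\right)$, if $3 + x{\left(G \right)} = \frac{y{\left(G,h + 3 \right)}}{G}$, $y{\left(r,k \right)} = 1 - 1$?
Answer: $-375$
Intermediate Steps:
$y{\left(r,k \right)} = 0$
$x{\left(G \right)} = -3$ ($x{\left(G \right)} = -3 + \frac{0}{G} = -3 + 0 = -3$)
$x{\left(\left(0 + 6\right)^{2} \right)} \left(58 + 67\right) = - 3 \left(58 + 67\right) = \left(-3\right) 125 = -375$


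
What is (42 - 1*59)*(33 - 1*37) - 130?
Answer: -62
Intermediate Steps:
(42 - 1*59)*(33 - 1*37) - 130 = (42 - 59)*(33 - 37) - 130 = -17*(-4) - 130 = 68 - 130 = -62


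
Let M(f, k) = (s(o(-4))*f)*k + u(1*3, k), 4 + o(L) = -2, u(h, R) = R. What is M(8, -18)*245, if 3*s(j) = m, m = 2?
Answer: -27930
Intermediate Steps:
o(L) = -6 (o(L) = -4 - 2 = -6)
s(j) = ⅔ (s(j) = (⅓)*2 = ⅔)
M(f, k) = k + 2*f*k/3 (M(f, k) = (2*f/3)*k + k = 2*f*k/3 + k = k + 2*f*k/3)
M(8, -18)*245 = ((⅓)*(-18)*(3 + 2*8))*245 = ((⅓)*(-18)*(3 + 16))*245 = ((⅓)*(-18)*19)*245 = -114*245 = -27930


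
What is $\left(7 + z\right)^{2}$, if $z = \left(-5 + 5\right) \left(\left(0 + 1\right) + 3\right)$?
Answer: $49$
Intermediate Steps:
$z = 0$ ($z = 0 \left(1 + 3\right) = 0 \cdot 4 = 0$)
$\left(7 + z\right)^{2} = \left(7 + 0\right)^{2} = 7^{2} = 49$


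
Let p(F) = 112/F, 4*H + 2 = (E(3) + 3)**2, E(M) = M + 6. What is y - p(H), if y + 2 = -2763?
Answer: -196539/71 ≈ -2768.2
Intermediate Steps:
y = -2765 (y = -2 - 2763 = -2765)
E(M) = 6 + M
H = 71/2 (H = -1/2 + ((6 + 3) + 3)**2/4 = -1/2 + (9 + 3)**2/4 = -1/2 + (1/4)*12**2 = -1/2 + (1/4)*144 = -1/2 + 36 = 71/2 ≈ 35.500)
y - p(H) = -2765 - 112/71/2 = -2765 - 112*2/71 = -2765 - 1*224/71 = -2765 - 224/71 = -196539/71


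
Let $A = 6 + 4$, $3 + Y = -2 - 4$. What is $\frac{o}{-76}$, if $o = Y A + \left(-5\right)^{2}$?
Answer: $\frac{65}{76} \approx 0.85526$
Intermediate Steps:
$Y = -9$ ($Y = -3 - 6 = -9$)
$A = 10$
$o = -65$ ($o = \left(-9\right) 10 + \left(-5\right)^{2} = -90 + 25 = -65$)
$\frac{o}{-76} = - \frac{65}{-76} = \left(-65\right) \left(- \frac{1}{76}\right) = \frac{65}{76}$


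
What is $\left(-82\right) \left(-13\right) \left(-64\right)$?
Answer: $-68224$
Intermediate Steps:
$\left(-82\right) \left(-13\right) \left(-64\right) = 1066 \left(-64\right) = -68224$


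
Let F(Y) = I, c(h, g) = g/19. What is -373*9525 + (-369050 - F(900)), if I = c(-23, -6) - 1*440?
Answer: -74507259/19 ≈ -3.9214e+6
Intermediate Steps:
c(h, g) = g/19 (c(h, g) = g*(1/19) = g/19)
I = -8366/19 (I = (1/19)*(-6) - 1*440 = -6/19 - 440 = -8366/19 ≈ -440.32)
F(Y) = -8366/19
-373*9525 + (-369050 - F(900)) = -373*9525 + (-369050 - 1*(-8366/19)) = -3552825 + (-369050 + 8366/19) = -3552825 - 7003584/19 = -74507259/19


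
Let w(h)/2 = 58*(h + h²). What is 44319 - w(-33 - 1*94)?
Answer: -1811913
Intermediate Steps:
w(h) = 116*h + 116*h² (w(h) = 2*(58*(h + h²)) = 2*(58*h + 58*h²) = 116*h + 116*h²)
44319 - w(-33 - 1*94) = 44319 - 116*(-33 - 1*94)*(1 + (-33 - 1*94)) = 44319 - 116*(-33 - 94)*(1 + (-33 - 94)) = 44319 - 116*(-127)*(1 - 127) = 44319 - 116*(-127)*(-126) = 44319 - 1*1856232 = 44319 - 1856232 = -1811913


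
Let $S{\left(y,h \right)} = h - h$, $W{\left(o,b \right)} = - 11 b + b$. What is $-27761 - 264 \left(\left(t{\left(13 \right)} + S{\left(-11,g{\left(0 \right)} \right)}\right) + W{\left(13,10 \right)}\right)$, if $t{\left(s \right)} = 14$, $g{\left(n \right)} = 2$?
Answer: $-5057$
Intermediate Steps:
$W{\left(o,b \right)} = - 10 b$
$S{\left(y,h \right)} = 0$
$-27761 - 264 \left(\left(t{\left(13 \right)} + S{\left(-11,g{\left(0 \right)} \right)}\right) + W{\left(13,10 \right)}\right) = -27761 - 264 \left(\left(14 + 0\right) - 100\right) = -27761 - 264 \left(14 - 100\right) = -27761 - -22704 = -27761 + 22704 = -5057$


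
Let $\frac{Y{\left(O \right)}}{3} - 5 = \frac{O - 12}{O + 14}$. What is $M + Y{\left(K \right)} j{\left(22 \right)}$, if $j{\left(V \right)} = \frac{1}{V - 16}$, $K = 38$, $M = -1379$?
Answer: $- \frac{5505}{4} \approx -1376.3$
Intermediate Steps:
$Y{\left(O \right)} = 15 + \frac{3 \left(-12 + O\right)}{14 + O}$ ($Y{\left(O \right)} = 15 + 3 \frac{O - 12}{O + 14} = 15 + 3 \frac{-12 + O}{14 + O} = 15 + \frac{3 \left(-12 + O\right)}{14 + O}$)
$j{\left(V \right)} = \frac{1}{-16 + V}$
$M + Y{\left(K \right)} j{\left(22 \right)} = -1379 + \frac{6 \frac{1}{14 + 38} \left(29 + 3 \cdot 38\right)}{-16 + 22} = -1379 + \frac{6 \cdot \frac{1}{52} \left(29 + 114\right)}{6} = -1379 + 6 \cdot \frac{1}{52} \cdot 143 \cdot \frac{1}{6} = -1379 + \frac{33}{2} \cdot \frac{1}{6} = -1379 + \frac{11}{4} = - \frac{5505}{4}$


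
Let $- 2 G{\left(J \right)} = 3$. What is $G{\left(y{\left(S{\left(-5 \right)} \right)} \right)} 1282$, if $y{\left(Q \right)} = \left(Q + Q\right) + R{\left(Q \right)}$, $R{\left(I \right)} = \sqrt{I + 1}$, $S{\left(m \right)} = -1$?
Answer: $-1923$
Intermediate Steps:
$R{\left(I \right)} = \sqrt{1 + I}$
$y{\left(Q \right)} = \sqrt{1 + Q} + 2 Q$ ($y{\left(Q \right)} = \left(Q + Q\right) + \sqrt{1 + Q} = 2 Q + \sqrt{1 + Q} = \sqrt{1 + Q} + 2 Q$)
$G{\left(J \right)} = - \frac{3}{2}$ ($G{\left(J \right)} = \left(- \frac{1}{2}\right) 3 = - \frac{3}{2}$)
$G{\left(y{\left(S{\left(-5 \right)} \right)} \right)} 1282 = \left(- \frac{3}{2}\right) 1282 = -1923$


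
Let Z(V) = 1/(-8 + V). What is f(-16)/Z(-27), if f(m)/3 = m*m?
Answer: -26880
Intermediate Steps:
f(m) = 3*m² (f(m) = 3*(m*m) = 3*m²)
f(-16)/Z(-27) = (3*(-16)²)/(1/(-8 - 27)) = (3*256)/(1/(-35)) = 768/(-1/35) = 768*(-35) = -26880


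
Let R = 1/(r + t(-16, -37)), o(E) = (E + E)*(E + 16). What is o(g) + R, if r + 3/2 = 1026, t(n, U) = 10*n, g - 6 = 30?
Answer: 6473378/1729 ≈ 3744.0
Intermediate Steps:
g = 36 (g = 6 + 30 = 36)
r = 2049/2 (r = -3/2 + 1026 = 2049/2 ≈ 1024.5)
o(E) = 2*E*(16 + E) (o(E) = (2*E)*(16 + E) = 2*E*(16 + E))
R = 2/1729 (R = 1/(2049/2 + 10*(-16)) = 1/(2049/2 - 160) = 1/(1729/2) = 2/1729 ≈ 0.0011567)
o(g) + R = 2*36*(16 + 36) + 2/1729 = 2*36*52 + 2/1729 = 3744 + 2/1729 = 6473378/1729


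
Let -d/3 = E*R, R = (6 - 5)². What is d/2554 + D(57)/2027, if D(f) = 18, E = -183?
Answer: 1158795/5176958 ≈ 0.22384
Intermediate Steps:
R = 1 (R = 1² = 1)
d = 549 (d = -(-549) = -3*(-183) = 549)
d/2554 + D(57)/2027 = 549/2554 + 18/2027 = 1158795/5176958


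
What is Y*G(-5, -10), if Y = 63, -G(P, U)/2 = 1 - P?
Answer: -756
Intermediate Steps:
G(P, U) = -2 + 2*P (G(P, U) = -2*(1 - P) = -2 + 2*P)
Y*G(-5, -10) = 63*(-2 + 2*(-5)) = 63*(-2 - 10) = 63*(-12) = -756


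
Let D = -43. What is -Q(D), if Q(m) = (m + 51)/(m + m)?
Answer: 4/43 ≈ 0.093023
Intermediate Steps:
Q(m) = (51 + m)/(2*m) (Q(m) = (51 + m)/((2*m)) = (51 + m)*(1/(2*m)) = (51 + m)/(2*m))
-Q(D) = -(51 - 43)/(2*(-43)) = -(-1)*8/(2*43) = -1*(-4/43) = 4/43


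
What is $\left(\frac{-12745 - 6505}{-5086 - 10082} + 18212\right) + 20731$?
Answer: $\frac{295353337}{7584} \approx 38944.0$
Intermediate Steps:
$\left(\frac{-12745 - 6505}{-5086 - 10082} + 18212\right) + 20731 = \left(- \frac{19250}{-15168} + 18212\right) + 20731 = \left(\left(-19250\right) \left(- \frac{1}{15168}\right) + 18212\right) + 20731 = \left(\frac{9625}{7584} + 18212\right) + 20731 = \frac{138129433}{7584} + 20731 = \frac{295353337}{7584}$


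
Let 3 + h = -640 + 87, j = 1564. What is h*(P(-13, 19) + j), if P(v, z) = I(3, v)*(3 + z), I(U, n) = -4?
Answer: -820656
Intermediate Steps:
P(v, z) = -12 - 4*z (P(v, z) = -4*(3 + z) = -12 - 4*z)
h = -556 (h = -3 + (-640 + 87) = -3 - 553 = -556)
h*(P(-13, 19) + j) = -556*((-12 - 4*19) + 1564) = -556*((-12 - 76) + 1564) = -556*(-88 + 1564) = -556*1476 = -820656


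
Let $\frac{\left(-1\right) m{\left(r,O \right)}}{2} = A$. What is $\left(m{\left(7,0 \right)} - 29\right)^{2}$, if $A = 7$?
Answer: $1849$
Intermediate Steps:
$m{\left(r,O \right)} = -14$ ($m{\left(r,O \right)} = \left(-2\right) 7 = -14$)
$\left(m{\left(7,0 \right)} - 29\right)^{2} = \left(-14 - 29\right)^{2} = \left(-43\right)^{2} = 1849$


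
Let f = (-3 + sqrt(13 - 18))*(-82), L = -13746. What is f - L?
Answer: 13992 - 82*I*sqrt(5) ≈ 13992.0 - 183.36*I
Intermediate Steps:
f = 246 - 82*I*sqrt(5) (f = (-3 + sqrt(-5))*(-82) = (-3 + I*sqrt(5))*(-82) = 246 - 82*I*sqrt(5) ≈ 246.0 - 183.36*I)
f - L = (246 - 82*I*sqrt(5)) - 1*(-13746) = (246 - 82*I*sqrt(5)) + 13746 = 13992 - 82*I*sqrt(5)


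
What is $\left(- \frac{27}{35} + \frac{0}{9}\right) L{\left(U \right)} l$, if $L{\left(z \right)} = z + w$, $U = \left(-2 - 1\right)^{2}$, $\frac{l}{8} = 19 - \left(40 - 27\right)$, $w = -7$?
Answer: $- \frac{2592}{35} \approx -74.057$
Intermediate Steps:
$l = 48$ ($l = 8 \left(19 - \left(40 - 27\right)\right) = 8 \left(19 - 13\right) = 8 \cdot 6 = 48$)
$U = 9$ ($U = \left(-3\right)^{2} = 9$)
$L{\left(z \right)} = -7 + z$ ($L{\left(z \right)} = z - 7 = -7 + z$)
$\left(- \frac{27}{35} + \frac{0}{9}\right) L{\left(U \right)} l = \left(- \frac{27}{35} + \frac{0}{9}\right) \left(-7 + 9\right) 48 = \left(\left(-27\right) \frac{1}{35} + 0 \cdot \frac{1}{9}\right) 2 \cdot 48 = \left(- \frac{27}{35} + 0\right) 96 = \left(- \frac{27}{35}\right) 96 = - \frac{2592}{35}$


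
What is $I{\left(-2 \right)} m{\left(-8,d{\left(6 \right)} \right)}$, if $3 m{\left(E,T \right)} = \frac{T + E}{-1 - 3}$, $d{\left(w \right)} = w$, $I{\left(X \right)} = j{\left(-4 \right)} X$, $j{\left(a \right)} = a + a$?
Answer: $\frac{8}{3} \approx 2.6667$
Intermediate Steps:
$j{\left(a \right)} = 2 a$
$I{\left(X \right)} = - 8 X$ ($I{\left(X \right)} = 2 \left(-4\right) X = - 8 X$)
$m{\left(E,T \right)} = - \frac{E}{12} - \frac{T}{12}$ ($m{\left(E,T \right)} = \frac{\left(T + E\right) \frac{1}{-1 - 3}}{3} = \frac{\left(E + T\right) \frac{1}{-4}}{3} = \frac{\left(E + T\right) \left(- \frac{1}{4}\right)}{3} = \frac{- \frac{E}{4} - \frac{T}{4}}{3} = - \frac{E}{12} - \frac{T}{12}$)
$I{\left(-2 \right)} m{\left(-8,d{\left(6 \right)} \right)} = \left(-8\right) \left(-2\right) \left(\left(- \frac{1}{12}\right) \left(-8\right) - \frac{1}{2}\right) = 16 \left(\frac{2}{3} - \frac{1}{2}\right) = 16 \cdot \frac{1}{6} = \frac{8}{3}$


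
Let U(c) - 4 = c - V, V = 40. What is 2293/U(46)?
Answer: 2293/10 ≈ 229.30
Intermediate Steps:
U(c) = -36 + c (U(c) = 4 + (c - 1*40) = 4 + (c - 40) = 4 + (-40 + c) = -36 + c)
2293/U(46) = 2293/(-36 + 46) = 2293/10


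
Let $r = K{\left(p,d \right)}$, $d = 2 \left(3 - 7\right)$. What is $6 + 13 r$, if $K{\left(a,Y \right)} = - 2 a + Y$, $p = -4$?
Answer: $6$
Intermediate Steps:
$d = -8$ ($d = 2 \left(3 - 7\right) = 2 \left(-4\right) = -8$)
$K{\left(a,Y \right)} = Y - 2 a$
$r = 0$ ($r = -8 - -8 = -8 + 8 = 0$)
$6 + 13 r = 6 + 13 \cdot 0 = 6 + 0 = 6$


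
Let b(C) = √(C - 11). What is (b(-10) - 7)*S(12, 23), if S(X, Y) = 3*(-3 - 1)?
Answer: 84 - 12*I*√21 ≈ 84.0 - 54.991*I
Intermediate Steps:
S(X, Y) = -12 (S(X, Y) = 3*(-4) = -12)
b(C) = √(-11 + C)
(b(-10) - 7)*S(12, 23) = (√(-11 - 10) - 7)*(-12) = (√(-21) - 7)*(-12) = (I*√21 - 7)*(-12) = (-7 + I*√21)*(-12) = 84 - 12*I*√21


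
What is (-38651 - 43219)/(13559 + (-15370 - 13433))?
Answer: 40935/7622 ≈ 5.3706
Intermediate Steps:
(-38651 - 43219)/(13559 + (-15370 - 13433)) = -81870/(13559 - 28803) = -81870/(-15244) = -81870*(-1/15244) = 40935/7622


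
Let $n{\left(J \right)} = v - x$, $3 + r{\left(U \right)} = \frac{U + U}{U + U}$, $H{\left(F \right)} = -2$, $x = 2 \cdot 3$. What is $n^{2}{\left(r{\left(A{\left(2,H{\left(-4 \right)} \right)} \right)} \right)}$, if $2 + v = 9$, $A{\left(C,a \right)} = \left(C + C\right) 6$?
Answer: $1$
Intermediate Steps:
$x = 6$
$A{\left(C,a \right)} = 12 C$ ($A{\left(C,a \right)} = 2 C 6 = 12 C$)
$r{\left(U \right)} = -2$ ($r{\left(U \right)} = -3 + \frac{U + U}{U + U} = -3 + \frac{2 U}{2 U} = -3 + 2 U \frac{1}{2 U} = -3 + 1 = -2$)
$v = 7$ ($v = -2 + 9 = 7$)
$n{\left(J \right)} = 1$ ($n{\left(J \right)} = 7 - 6 = 1$)
$n^{2}{\left(r{\left(A{\left(2,H{\left(-4 \right)} \right)} \right)} \right)} = 1^{2} = 1$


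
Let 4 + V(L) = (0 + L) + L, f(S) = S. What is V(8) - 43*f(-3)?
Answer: 141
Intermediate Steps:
V(L) = -4 + 2*L (V(L) = -4 + ((0 + L) + L) = -4 + (L + L) = -4 + 2*L)
V(8) - 43*f(-3) = (-4 + 2*8) - 43*(-3) = (-4 + 16) + 129 = 12 + 129 = 141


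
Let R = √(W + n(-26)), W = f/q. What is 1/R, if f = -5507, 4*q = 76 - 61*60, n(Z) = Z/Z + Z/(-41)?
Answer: 8*√164060106/285819 ≈ 0.35851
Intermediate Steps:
n(Z) = 1 - Z/41 (n(Z) = 1 + Z*(-1/41) = 1 - Z/41)
q = -896 (q = (76 - 61*60)/4 = (76 - 3660)/4 = (¼)*(-3584) = -896)
W = 5507/896 (W = -5507/(-896) = -5507*(-1/896) = 5507/896 ≈ 6.1462)
R = √164060106/4592 (R = √(5507/896 + (1 - 1/41*(-26))) = √(5507/896 + (1 + 26/41)) = √(5507/896 + 67/41) = √(285819/36736) = √164060106/4592 ≈ 2.7893)
1/R = 1/(√164060106/4592) = 8*√164060106/285819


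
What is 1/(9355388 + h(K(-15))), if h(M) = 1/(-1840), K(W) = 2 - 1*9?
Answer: 1840/17213913919 ≈ 1.0689e-7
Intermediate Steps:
K(W) = -7 (K(W) = 2 - 9 = -7)
h(M) = -1/1840
1/(9355388 + h(K(-15))) = 1/(9355388 - 1/1840) = 1/(17213913919/1840) = 1840/17213913919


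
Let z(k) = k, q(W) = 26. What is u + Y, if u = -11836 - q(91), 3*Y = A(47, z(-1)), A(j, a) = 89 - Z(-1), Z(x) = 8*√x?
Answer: -35497/3 - 8*I/3 ≈ -11832.0 - 2.6667*I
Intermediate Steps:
A(j, a) = 89 - 8*I (A(j, a) = 89 - 8*√(-1) = 89 - 8*I)
Y = 89/3 - 8*I/3 (Y = (89 - 8*I)/3 = 89/3 - 8*I/3 ≈ 29.667 - 2.6667*I)
u = -11862 (u = -11836 - 1*26 = -11836 - 26 = -11862)
u + Y = -11862 + (89/3 - 8*I/3) = -35497/3 - 8*I/3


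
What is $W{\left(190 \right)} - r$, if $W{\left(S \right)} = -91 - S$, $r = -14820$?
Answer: $14539$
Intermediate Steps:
$W{\left(190 \right)} - r = \left(-91 - 190\right) - -14820 = \left(-91 - 190\right) + 14820 = -281 + 14820 = 14539$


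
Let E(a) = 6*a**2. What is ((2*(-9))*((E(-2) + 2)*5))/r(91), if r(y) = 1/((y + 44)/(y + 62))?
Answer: -35100/17 ≈ -2064.7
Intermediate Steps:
r(y) = (62 + y)/(44 + y) (r(y) = 1/((44 + y)/(62 + y)) = (62 + y)/(44 + y))
((2*(-9))*((E(-2) + 2)*5))/r(91) = ((2*(-9))*((6*(-2)**2 + 2)*5))/(((62 + 91)/(44 + 91))) = (-18*(6*4 + 2)*5)/((153/135)) = (-18*(24 + 2)*5)/(((1/135)*153)) = (-468*5)/(17/15) = -18*130*(15/17) = -2340*15/17 = -35100/17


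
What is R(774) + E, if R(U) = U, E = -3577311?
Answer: -3576537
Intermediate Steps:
R(774) + E = 774 - 3577311 = -3576537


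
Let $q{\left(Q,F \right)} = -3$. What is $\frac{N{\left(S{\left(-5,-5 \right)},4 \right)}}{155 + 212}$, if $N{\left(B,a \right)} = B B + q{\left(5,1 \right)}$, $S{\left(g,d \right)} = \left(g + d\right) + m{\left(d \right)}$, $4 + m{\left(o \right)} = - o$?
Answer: $\frac{78}{367} \approx 0.21253$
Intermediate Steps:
$m{\left(o \right)} = -4 - o$
$S{\left(g,d \right)} = -4 + g$ ($S{\left(g,d \right)} = \left(g + d\right) - \left(4 + d\right) = \left(d + g\right) - \left(4 + d\right) = -4 + g$)
$N{\left(B,a \right)} = -3 + B^{2}$ ($N{\left(B,a \right)} = B B - 3 = B^{2} - 3 = -3 + B^{2}$)
$\frac{N{\left(S{\left(-5,-5 \right)},4 \right)}}{155 + 212} = \frac{-3 + \left(-4 - 5\right)^{2}}{155 + 212} = \frac{-3 + \left(-9\right)^{2}}{367} = \left(-3 + 81\right) \frac{1}{367} = 78 \cdot \frac{1}{367} = \frac{78}{367}$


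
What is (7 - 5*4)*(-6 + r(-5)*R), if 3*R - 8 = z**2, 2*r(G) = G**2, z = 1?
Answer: -819/2 ≈ -409.50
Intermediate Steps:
r(G) = G**2/2
R = 3 (R = 8/3 + (1/3)*1**2 = 8/3 + (1/3)*1 = 8/3 + 1/3 = 3)
(7 - 5*4)*(-6 + r(-5)*R) = (7 - 5*4)*(-6 + ((1/2)*(-5)**2)*3) = (7 - 20)*(-6 + ((1/2)*25)*3) = -13*(-6 + (25/2)*3) = -13*(-6 + 75/2) = -13*63/2 = -819/2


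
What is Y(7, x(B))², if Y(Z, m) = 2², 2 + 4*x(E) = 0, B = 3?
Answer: 16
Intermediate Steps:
x(E) = -½ (x(E) = -½ + (¼)*0 = -½ + 0 = -½)
Y(Z, m) = 4
Y(7, x(B))² = 4² = 16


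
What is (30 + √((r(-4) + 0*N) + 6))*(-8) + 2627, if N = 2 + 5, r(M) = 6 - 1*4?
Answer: 2387 - 16*√2 ≈ 2364.4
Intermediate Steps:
r(M) = 2 (r(M) = 6 - 4 = 2)
N = 7
(30 + √((r(-4) + 0*N) + 6))*(-8) + 2627 = (30 + √((2 + 0*7) + 6))*(-8) + 2627 = (30 + √((2 + 0) + 6))*(-8) + 2627 = (30 + √(2 + 6))*(-8) + 2627 = (30 + √8)*(-8) + 2627 = (30 + 2*√2)*(-8) + 2627 = (-240 - 16*√2) + 2627 = 2387 - 16*√2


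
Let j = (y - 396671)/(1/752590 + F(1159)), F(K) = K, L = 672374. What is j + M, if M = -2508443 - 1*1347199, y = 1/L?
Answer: -1130727741015024163929/293239719584657 ≈ -3.8560e+6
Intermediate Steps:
y = 1/672374 ≈ 1.4873e-6
M = -3855642 (M = -2508443 - 1347199 = -3855642)
j = -100362116198079135/293239719584657 (j = (1/672374 - 396671)/(1/752590 + 1159) = -266711266953/(672374*(1/752590 + 1159)) = -266711266953/(672374*872251811/752590) = -266711266953/672374*752590/872251811 = -100362116198079135/293239719584657 ≈ -342.25)
j + M = -100362116198079135/293239719584657 - 3855642 = -1130727741015024163929/293239719584657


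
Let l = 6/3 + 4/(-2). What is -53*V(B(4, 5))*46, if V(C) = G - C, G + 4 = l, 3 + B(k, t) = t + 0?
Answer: 14628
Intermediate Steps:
B(k, t) = -3 + t (B(k, t) = -3 + (t + 0) = -3 + t)
l = 0 (l = 6*(⅓) + 4*(-½) = 2 - 2 = 0)
G = -4 (G = -4 + 0 = -4)
V(C) = -4 - C
-53*V(B(4, 5))*46 = -53*(-4 - (-3 + 5))*46 = -53*(-4 - 1*2)*46 = -53*(-4 - 2)*46 = -53*(-6)*46 = 318*46 = 14628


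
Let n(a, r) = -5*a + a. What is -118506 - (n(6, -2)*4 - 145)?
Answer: -118265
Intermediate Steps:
n(a, r) = -4*a
-118506 - (n(6, -2)*4 - 145) = -118506 - (-4*6*4 - 145) = -118506 - (-24*4 - 145) = -118506 - (-96 - 145) = -118506 - 1*(-241) = -118506 + 241 = -118265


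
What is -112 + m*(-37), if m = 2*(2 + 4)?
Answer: -556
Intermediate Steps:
m = 12 (m = 2*6 = 12)
-112 + m*(-37) = -112 + 12*(-37) = -112 - 444 = -556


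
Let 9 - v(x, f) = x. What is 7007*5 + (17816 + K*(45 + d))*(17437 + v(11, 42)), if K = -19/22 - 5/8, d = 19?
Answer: 308995915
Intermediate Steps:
v(x, f) = 9 - x
K = -131/88 (K = -19*1/22 - 5*⅛ = -19/22 - 5/8 = -131/88 ≈ -1.4886)
7007*5 + (17816 + K*(45 + d))*(17437 + v(11, 42)) = 7007*5 + (17816 - 131*(45 + 19)/88)*(17437 + (9 - 1*11)) = 35035 + (17816 - 131/88*64)*(17437 + (9 - 11)) = 35035 + (17816 - 1048/11)*(17437 - 2) = 35035 + (194928/11)*17435 = 35035 + 308960880 = 308995915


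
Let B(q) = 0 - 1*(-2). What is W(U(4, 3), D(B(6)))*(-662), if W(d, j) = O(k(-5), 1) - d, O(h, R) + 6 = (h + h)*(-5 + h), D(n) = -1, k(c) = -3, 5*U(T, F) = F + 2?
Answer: -27142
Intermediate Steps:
U(T, F) = ⅖ + F/5 (U(T, F) = (F + 2)/5 = (2 + F)/5 = ⅖ + F/5)
B(q) = 2 (B(q) = 0 + 2 = 2)
O(h, R) = -6 + 2*h*(-5 + h) (O(h, R) = -6 + (h + h)*(-5 + h) = -6 + (2*h)*(-5 + h) = -6 + 2*h*(-5 + h))
W(d, j) = 42 - d (W(d, j) = (-6 - 10*(-3) + 2*(-3)²) - d = (-6 + 30 + 2*9) - d = (-6 + 30 + 18) - d = 42 - d)
W(U(4, 3), D(B(6)))*(-662) = (42 - (⅖ + (⅕)*3))*(-662) = (42 - (⅖ + ⅗))*(-662) = (42 - 1*1)*(-662) = (42 - 1)*(-662) = 41*(-662) = -27142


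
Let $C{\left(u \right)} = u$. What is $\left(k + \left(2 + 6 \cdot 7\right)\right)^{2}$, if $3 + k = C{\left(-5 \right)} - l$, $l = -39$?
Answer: $5625$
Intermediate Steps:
$k = 31$ ($k = -3 - -34 = -3 + \left(-5 + 39\right) = -3 + 34 = 31$)
$\left(k + \left(2 + 6 \cdot 7\right)\right)^{2} = \left(31 + \left(2 + 6 \cdot 7\right)\right)^{2} = \left(31 + \left(2 + 42\right)\right)^{2} = \left(31 + 44\right)^{2} = 75^{2} = 5625$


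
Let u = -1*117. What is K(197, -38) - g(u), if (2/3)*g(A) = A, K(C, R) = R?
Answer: 275/2 ≈ 137.50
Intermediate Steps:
u = -117
g(A) = 3*A/2
K(197, -38) - g(u) = -38 - 3*(-117)/2 = -38 - 1*(-351/2) = -38 + 351/2 = 275/2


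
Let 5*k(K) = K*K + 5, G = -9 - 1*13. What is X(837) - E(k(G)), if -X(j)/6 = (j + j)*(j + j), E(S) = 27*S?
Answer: -84081483/5 ≈ -1.6816e+7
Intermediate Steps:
G = -22 (G = -9 - 13 = -22)
k(K) = 1 + K**2/5 (k(K) = (K*K + 5)/5 = (K**2 + 5)/5 = (5 + K**2)/5 = 1 + K**2/5)
X(j) = -24*j**2 (X(j) = -6*(j + j)*(j + j) = -6*2*j*2*j = -24*j**2)
X(837) - E(k(G)) = -24*837**2 - 27*(1 + (1/5)*(-22)**2) = -24*700569 - 27*(1 + (1/5)*484) = -16813656 - 27*(1 + 484/5) = -16813656 - 27*489/5 = -16813656 - 1*13203/5 = -16813656 - 13203/5 = -84081483/5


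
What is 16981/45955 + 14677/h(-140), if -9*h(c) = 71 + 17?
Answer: -6068839487/4044040 ≈ -1500.7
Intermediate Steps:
h(c) = -88/9 (h(c) = -(71 + 17)/9 = -⅑*88 = -88/9)
16981/45955 + 14677/h(-140) = 16981/45955 + 14677/(-88/9) = 16981*(1/45955) + 14677*(-9/88) = 16981/45955 - 132093/88 = -6068839487/4044040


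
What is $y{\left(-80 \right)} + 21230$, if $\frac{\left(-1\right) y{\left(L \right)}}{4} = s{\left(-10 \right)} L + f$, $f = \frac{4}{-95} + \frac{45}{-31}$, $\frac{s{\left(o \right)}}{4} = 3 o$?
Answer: $- \frac{50548054}{2945} \approx -17164.0$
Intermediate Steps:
$s{\left(o \right)} = 12 o$ ($s{\left(o \right)} = 4 \cdot 3 o = 12 o$)
$f = - \frac{4399}{2945}$ ($f = 4 \left(- \frac{1}{95}\right) + 45 \left(- \frac{1}{31}\right) = - \frac{4}{95} - \frac{45}{31} = - \frac{4399}{2945} \approx -1.4937$)
$y{\left(L \right)} = \frac{17596}{2945} + 480 L$ ($y{\left(L \right)} = - 4 \left(12 \left(-10\right) L - \frac{4399}{2945}\right) = - 4 \left(- 120 L - \frac{4399}{2945}\right) = - 4 \left(- \frac{4399}{2945} - 120 L\right) = \frac{17596}{2945} + 480 L$)
$y{\left(-80 \right)} + 21230 = \left(\frac{17596}{2945} + 480 \left(-80\right)\right) + 21230 = \left(\frac{17596}{2945} - 38400\right) + 21230 = - \frac{113070404}{2945} + 21230 = - \frac{50548054}{2945}$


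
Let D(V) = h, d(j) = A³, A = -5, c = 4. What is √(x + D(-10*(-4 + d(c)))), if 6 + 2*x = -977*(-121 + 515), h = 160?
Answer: 6*I*√5342 ≈ 438.53*I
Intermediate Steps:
d(j) = -125 (d(j) = (-5)³ = -125)
x = -192472 (x = -3 + (-977*(-121 + 515))/2 = -3 + (-977*394)/2 = -3 + (½)*(-384938) = -3 - 192469 = -192472)
D(V) = 160
√(x + D(-10*(-4 + d(c)))) = √(-192472 + 160) = √(-192312) = 6*I*√5342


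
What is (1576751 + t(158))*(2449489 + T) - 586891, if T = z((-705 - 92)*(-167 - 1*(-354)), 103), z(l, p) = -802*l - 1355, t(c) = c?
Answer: 192347278192617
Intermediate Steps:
z(l, p) = -1355 - 802*l
T = 119527923 (T = -1355 - 802*(-705 - 92)*(-167 - 1*(-354)) = -1355 - (-639194)*(-167 + 354) = -1355 - (-639194)*187 = -1355 - 802*(-149039) = -1355 + 119529278 = 119527923)
(1576751 + t(158))*(2449489 + T) - 586891 = (1576751 + 158)*(2449489 + 119527923) - 586891 = 1576909*121977412 - 586891 = 192347278779508 - 586891 = 192347278192617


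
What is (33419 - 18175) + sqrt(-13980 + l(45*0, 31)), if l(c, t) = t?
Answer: 15244 + I*sqrt(13949) ≈ 15244.0 + 118.11*I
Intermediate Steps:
(33419 - 18175) + sqrt(-13980 + l(45*0, 31)) = (33419 - 18175) + sqrt(-13980 + 31) = 15244 + sqrt(-13949) = 15244 + I*sqrt(13949)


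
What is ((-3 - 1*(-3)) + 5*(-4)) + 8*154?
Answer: 1212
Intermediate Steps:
((-3 - 1*(-3)) + 5*(-4)) + 8*154 = ((-3 + 3) - 20) + 1232 = (0 - 20) + 1232 = -20 + 1232 = 1212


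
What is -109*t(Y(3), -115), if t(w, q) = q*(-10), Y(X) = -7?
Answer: -125350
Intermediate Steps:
t(w, q) = -10*q
-109*t(Y(3), -115) = -(-1090)*(-115) = -109*1150 = -125350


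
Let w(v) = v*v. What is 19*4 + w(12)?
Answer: 220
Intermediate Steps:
w(v) = v²
19*4 + w(12) = 19*4 + 12² = 76 + 144 = 220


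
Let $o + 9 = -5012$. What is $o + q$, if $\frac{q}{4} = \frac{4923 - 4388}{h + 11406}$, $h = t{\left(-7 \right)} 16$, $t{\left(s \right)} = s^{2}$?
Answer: $- \frac{6120385}{1219} \approx -5020.8$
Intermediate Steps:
$o = -5021$ ($o = -9 - 5012 = -5021$)
$h = 784$ ($h = \left(-7\right)^{2} \cdot 16 = 49 \cdot 16 = 784$)
$q = \frac{214}{1219}$ ($q = 4 \frac{4923 - 4388}{784 + 11406} = 4 \cdot \frac{535}{12190} = 4 \cdot 535 \cdot \frac{1}{12190} = 4 \cdot \frac{107}{2438} = \frac{214}{1219} \approx 0.17555$)
$o + q = -5021 + \frac{214}{1219} = - \frac{6120385}{1219}$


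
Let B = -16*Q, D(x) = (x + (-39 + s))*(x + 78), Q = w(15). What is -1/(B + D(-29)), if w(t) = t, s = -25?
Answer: 1/4797 ≈ 0.00020846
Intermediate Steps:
Q = 15
D(x) = (-64 + x)*(78 + x) (D(x) = (x + (-39 - 25))*(x + 78) = (x - 64)*(78 + x) = (-64 + x)*(78 + x))
B = -240 (B = -16*15 = -240)
-1/(B + D(-29)) = -1/(-240 + (-4992 + (-29)² + 14*(-29))) = -1/(-240 + (-4992 + 841 - 406)) = -1/(-240 - 4557) = -1/(-4797) = -1*(-1/4797) = 1/4797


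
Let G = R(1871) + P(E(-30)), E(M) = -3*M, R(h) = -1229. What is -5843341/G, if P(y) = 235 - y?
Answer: 5843341/1084 ≈ 5390.5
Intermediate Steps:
G = -1084 (G = -1229 + (235 - (-3)*(-30)) = -1229 + (235 - 1*90) = -1229 + (235 - 90) = -1229 + 145 = -1084)
-5843341/G = -5843341/(-1084) = -5843341*(-1/1084) = 5843341/1084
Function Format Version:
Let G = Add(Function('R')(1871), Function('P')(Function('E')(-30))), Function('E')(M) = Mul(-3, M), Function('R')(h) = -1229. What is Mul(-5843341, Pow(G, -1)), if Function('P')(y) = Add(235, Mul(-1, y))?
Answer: Rational(5843341, 1084) ≈ 5390.5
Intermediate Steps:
G = -1084 (G = Add(-1229, Add(235, Mul(-1, Mul(-3, -30)))) = Add(-1229, Add(235, Mul(-1, 90))) = Add(-1229, Add(235, -90)) = Add(-1229, 145) = -1084)
Mul(-5843341, Pow(G, -1)) = Mul(-5843341, Pow(-1084, -1)) = Mul(-5843341, Rational(-1, 1084)) = Rational(5843341, 1084)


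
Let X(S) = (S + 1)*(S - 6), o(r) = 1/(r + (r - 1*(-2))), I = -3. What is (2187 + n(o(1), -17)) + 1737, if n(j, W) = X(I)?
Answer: 3942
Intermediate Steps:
o(r) = 1/(2 + 2*r) (o(r) = 1/(r + (r + 2)) = 1/(r + (2 + r)) = 1/(2 + 2*r))
X(S) = (1 + S)*(-6 + S)
n(j, W) = 18 (n(j, W) = -6 + (-3)² - 5*(-3) = -6 + 9 + 15 = 18)
(2187 + n(o(1), -17)) + 1737 = (2187 + 18) + 1737 = 2205 + 1737 = 3942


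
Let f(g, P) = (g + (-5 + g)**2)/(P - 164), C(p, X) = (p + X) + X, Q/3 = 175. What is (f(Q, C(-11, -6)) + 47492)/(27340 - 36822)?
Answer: -8610079/1773134 ≈ -4.8559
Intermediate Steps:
Q = 525 (Q = 3*175 = 525)
C(p, X) = p + 2*X (C(p, X) = (X + p) + X = p + 2*X)
f(g, P) = (g + (-5 + g)**2)/(-164 + P)
(f(Q, C(-11, -6)) + 47492)/(27340 - 36822) = ((525 + (-5 + 525)**2)/(-164 + (-11 + 2*(-6))) + 47492)/(27340 - 36822) = ((525 + 520**2)/(-164 + (-11 - 12)) + 47492)/(-9482) = ((525 + 270400)/(-164 - 23) + 47492)*(-1/9482) = (270925/(-187) + 47492)*(-1/9482) = (-1/187*270925 + 47492)*(-1/9482) = (-270925/187 + 47492)*(-1/9482) = (8610079/187)*(-1/9482) = -8610079/1773134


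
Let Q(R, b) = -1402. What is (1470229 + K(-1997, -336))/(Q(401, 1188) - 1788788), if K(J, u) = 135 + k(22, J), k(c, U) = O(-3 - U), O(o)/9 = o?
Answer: -148831/179019 ≈ -0.83137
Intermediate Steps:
O(o) = 9*o
k(c, U) = -27 - 9*U (k(c, U) = 9*(-3 - U) = -27 - 9*U)
K(J, u) = 108 - 9*J (K(J, u) = 135 + (-27 - 9*J) = 108 - 9*J)
(1470229 + K(-1997, -336))/(Q(401, 1188) - 1788788) = (1470229 + (108 - 9*(-1997)))/(-1402 - 1788788) = (1470229 + (108 + 17973))/(-1790190) = (1470229 + 18081)*(-1/1790190) = 1488310*(-1/1790190) = -148831/179019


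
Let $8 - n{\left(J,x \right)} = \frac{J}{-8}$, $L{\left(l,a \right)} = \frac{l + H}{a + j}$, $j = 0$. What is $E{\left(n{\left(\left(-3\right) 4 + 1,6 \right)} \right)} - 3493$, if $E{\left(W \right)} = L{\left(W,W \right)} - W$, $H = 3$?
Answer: $- \frac{1483225}{424} \approx -3498.2$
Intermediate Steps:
$L{\left(l,a \right)} = \frac{3 + l}{a}$ ($L{\left(l,a \right)} = \frac{l + 3}{a + 0} = \frac{3 + l}{a}$)
$n{\left(J,x \right)} = 8 + \frac{J}{8}$ ($n{\left(J,x \right)} = 8 - \frac{J}{-8} = 8 - J \left(- \frac{1}{8}\right) = 8 - - \frac{J}{8} = 8 + \frac{J}{8}$)
$E{\left(W \right)} = - W + \frac{3 + W}{W}$ ($E{\left(W \right)} = \frac{3 + W}{W} - W = - W + \frac{3 + W}{W}$)
$E{\left(n{\left(\left(-3\right) 4 + 1,6 \right)} \right)} - 3493 = \left(1 - \left(8 + \frac{\left(-3\right) 4 + 1}{8}\right) + \frac{3}{8 + \frac{\left(-3\right) 4 + 1}{8}}\right) - 3493 = \left(1 - \left(8 + \frac{-12 + 1}{8}\right) + \frac{3}{8 + \frac{-12 + 1}{8}}\right) - 3493 = \left(1 - \left(8 + \frac{1}{8} \left(-11\right)\right) + \frac{3}{8 + \frac{1}{8} \left(-11\right)}\right) - 3493 = \left(1 - \left(8 - \frac{11}{8}\right) + \frac{3}{8 - \frac{11}{8}}\right) - 3493 = \left(1 - \frac{53}{8} + \frac{3}{\frac{53}{8}}\right) - 3493 = \left(1 - \frac{53}{8} + 3 \cdot \frac{8}{53}\right) - 3493 = \left(1 - \frac{53}{8} + \frac{24}{53}\right) - 3493 = - \frac{2193}{424} - 3493 = - \frac{1483225}{424}$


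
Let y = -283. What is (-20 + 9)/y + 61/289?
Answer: 20442/81787 ≈ 0.24994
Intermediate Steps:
(-20 + 9)/y + 61/289 = (-20 + 9)/(-283) + 61/289 = -11*(-1/283) + 61*(1/289) = 11/283 + 61/289 = 20442/81787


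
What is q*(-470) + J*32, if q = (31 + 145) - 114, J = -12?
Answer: -29524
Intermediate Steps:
q = 62 (q = 176 - 114 = 62)
q*(-470) + J*32 = 62*(-470) - 12*32 = -29140 - 384 = -29524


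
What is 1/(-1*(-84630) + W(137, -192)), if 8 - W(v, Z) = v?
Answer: 1/84501 ≈ 1.1834e-5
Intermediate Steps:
W(v, Z) = 8 - v
1/(-1*(-84630) + W(137, -192)) = 1/(-1*(-84630) + (8 - 1*137)) = 1/(84630 + (8 - 137)) = 1/(84630 - 129) = 1/84501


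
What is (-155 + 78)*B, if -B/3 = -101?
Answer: -23331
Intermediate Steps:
B = 303 (B = -3*(-101) = 303)
(-155 + 78)*B = (-155 + 78)*303 = -77*303 = -23331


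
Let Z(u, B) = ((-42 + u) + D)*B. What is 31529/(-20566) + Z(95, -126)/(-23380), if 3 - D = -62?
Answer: -15406169/17172610 ≈ -0.89714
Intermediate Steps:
D = 65 (D = 3 - 1*(-62) = 3 + 62 = 65)
Z(u, B) = B*(23 + u) (Z(u, B) = ((-42 + u) + 65)*B = (23 + u)*B = B*(23 + u))
31529/(-20566) + Z(95, -126)/(-23380) = 31529/(-20566) - 126*(23 + 95)/(-23380) = 31529*(-1/20566) - 126*118*(-1/23380) = -31529/20566 - 14868*(-1/23380) = -31529/20566 + 531/835 = -15406169/17172610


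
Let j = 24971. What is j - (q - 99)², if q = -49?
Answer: 3067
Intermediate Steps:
j - (q - 99)² = 24971 - (-49 - 99)² = 24971 - 1*(-148)² = 24971 - 1*21904 = 24971 - 21904 = 3067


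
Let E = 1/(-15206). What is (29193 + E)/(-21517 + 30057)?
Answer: 443908757/129859240 ≈ 3.4184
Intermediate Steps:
E = -1/15206 ≈ -6.5763e-5
(29193 + E)/(-21517 + 30057) = (29193 - 1/15206)/(-21517 + 30057) = (443908757/15206)/8540 = (443908757/15206)*(1/8540) = 443908757/129859240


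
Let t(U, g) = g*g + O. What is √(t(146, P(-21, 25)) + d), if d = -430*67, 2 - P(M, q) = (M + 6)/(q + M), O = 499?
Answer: I*√452447/4 ≈ 168.16*I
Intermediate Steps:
P(M, q) = 2 - (6 + M)/(M + q) (P(M, q) = 2 - (M + 6)/(q + M) = 2 - (6 + M)/(M + q))
d = -28810
t(U, g) = 499 + g² (t(U, g) = g*g + 499 = g² + 499 = 499 + g²)
√(t(146, P(-21, 25)) + d) = √((499 + ((-6 - 21 + 2*25)/(-21 + 25))²) - 28810) = √((499 + ((-6 - 21 + 50)/4)²) - 28810) = √((499 + ((¼)*23)²) - 28810) = √((499 + (23/4)²) - 28810) = √((499 + 529/16) - 28810) = √(8513/16 - 28810) = √(-452447/16) = I*√452447/4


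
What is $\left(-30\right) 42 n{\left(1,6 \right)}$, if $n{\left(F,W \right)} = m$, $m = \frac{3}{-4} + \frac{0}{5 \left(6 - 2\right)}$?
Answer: $945$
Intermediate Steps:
$m = - \frac{3}{4}$ ($m = 3 \left(- \frac{1}{4}\right) + \frac{0}{5 \cdot 4} = - \frac{3}{4} + \frac{0}{20} = - \frac{3}{4} + 0 \cdot \frac{1}{20} = - \frac{3}{4} + 0 = - \frac{3}{4} \approx -0.75$)
$n{\left(F,W \right)} = - \frac{3}{4}$
$\left(-30\right) 42 n{\left(1,6 \right)} = \left(-30\right) 42 \left(- \frac{3}{4}\right) = \left(-1260\right) \left(- \frac{3}{4}\right) = 945$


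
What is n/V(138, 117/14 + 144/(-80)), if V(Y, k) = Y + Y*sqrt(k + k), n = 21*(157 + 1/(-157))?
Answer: -754845/382766 + 64701*sqrt(1785)/382766 ≈ 5.1695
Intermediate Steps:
n = 517608/157 (n = 21*(157 - 1/157) = 21*(24648/157) = 517608/157 ≈ 3296.9)
V(Y, k) = Y + Y*sqrt(2)*sqrt(k) (V(Y, k) = Y + Y*sqrt(2*k) = Y + Y*(sqrt(2)*sqrt(k)) = Y + Y*sqrt(2)*sqrt(k))
n/V(138, 117/14 + 144/(-80)) = 517608/(157*((138*(1 + sqrt(2)*sqrt(117/14 + 144/(-80)))))) = 517608/(157*((138*(1 + sqrt(2)*sqrt(117*(1/14) + 144*(-1/80)))))) = 517608/(157*((138*(1 + sqrt(2)*sqrt(117/14 - 9/5))))) = 517608/(157*((138*(1 + sqrt(2)*sqrt(459/70))))) = 517608/(157*((138*(1 + sqrt(2)*(3*sqrt(3570)/70))))) = 517608/(157*((138*(1 + 3*sqrt(1785)/35)))) = 517608/(157*(138 + 414*sqrt(1785)/35))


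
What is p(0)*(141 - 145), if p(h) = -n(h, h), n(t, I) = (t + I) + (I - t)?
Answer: 0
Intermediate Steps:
n(t, I) = 2*I (n(t, I) = (I + t) + (I - t) = 2*I)
p(h) = -2*h
p(0)*(141 - 145) = (-2*0)*(141 - 145) = 0*(-4) = 0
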